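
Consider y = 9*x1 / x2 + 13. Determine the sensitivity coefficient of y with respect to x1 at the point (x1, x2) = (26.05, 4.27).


y = 9*x1 / x2 + 13
dy/dx1 = 9/x2
Evaluate at x2 = 4.27: c1 = 9 / 4.27
c1 = 2.1077

2.1077


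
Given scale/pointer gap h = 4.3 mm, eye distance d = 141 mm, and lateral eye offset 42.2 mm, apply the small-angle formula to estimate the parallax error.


error = h * offset / d
= 4.3 * 42.2 / 141
= 1.2870

1.2870


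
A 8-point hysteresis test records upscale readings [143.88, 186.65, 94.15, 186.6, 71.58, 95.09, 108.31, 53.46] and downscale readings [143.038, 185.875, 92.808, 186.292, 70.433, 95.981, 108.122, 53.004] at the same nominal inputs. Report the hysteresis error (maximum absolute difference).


|143.88 - 143.038| = 0.8420
|186.65 - 185.875| = 0.7750
|94.15 - 92.808| = 1.3420
|186.6 - 186.292| = 0.3080
|71.58 - 70.433| = 1.1470
|95.09 - 95.981| = 0.8910
|108.31 - 108.122| = 0.1880
|53.46 - 53.004| = 0.4560
hysteresis = max(diffs) = 1.3420

1.3420


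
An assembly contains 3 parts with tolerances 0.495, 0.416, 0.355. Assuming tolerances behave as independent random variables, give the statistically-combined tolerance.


RSS = sqrt(0.495^2 + 0.416^2 + 0.355^2)
= sqrt(0.544106)
= 0.7376

0.7376


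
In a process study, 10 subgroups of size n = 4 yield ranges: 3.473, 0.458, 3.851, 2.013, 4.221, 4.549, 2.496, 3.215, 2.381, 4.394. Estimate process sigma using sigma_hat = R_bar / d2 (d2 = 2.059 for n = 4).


R_bar = (3.473 + 0.458 + 3.851 + 2.013 + 4.221 + 4.549 + 2.496 + 3.215 + 2.381 + 4.394) / 10
R_bar = 31.051 / 10 = 3.1051
sigma_hat = R_bar / d2 = 3.1051 / 2.059 = 1.5081

1.5081


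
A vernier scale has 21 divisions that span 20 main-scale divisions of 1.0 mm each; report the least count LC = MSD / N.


LC = MSD / n_div
= 1.0 / 21
= 0.0476

0.0476


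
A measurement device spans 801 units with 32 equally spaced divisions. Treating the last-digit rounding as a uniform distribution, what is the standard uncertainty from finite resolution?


resolution = range / divisions
resolution = 801 / 32 = 25.03125
u_res = resolution / (2*sqrt(3))
u_res = 25.03125 / 3.4641016
u_res = 7.2259

7.2259


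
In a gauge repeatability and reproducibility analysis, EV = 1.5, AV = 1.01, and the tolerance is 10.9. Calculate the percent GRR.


GRR = sqrt(EV^2 + AV^2) = sqrt(1.5^2 + 1.01^2) = 1.8083418
%GRR = GRR / tol * 100 = 1.8083418 / 10.9 * 100
%GRR = 16.5903

16.5903


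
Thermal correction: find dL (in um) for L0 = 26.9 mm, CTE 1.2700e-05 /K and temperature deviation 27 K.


dL = L * alpha * dT
= 26.9 * 1.2700e-05 * 27
= 0.0092240 mm
dL_um = 0.0092240 * 1000 = 9.2240 um

9.2240


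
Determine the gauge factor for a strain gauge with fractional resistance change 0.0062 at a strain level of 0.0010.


GF = (dR/R) / epsilon
= 0.0062 / 0.0010
= 6.2000

6.2000


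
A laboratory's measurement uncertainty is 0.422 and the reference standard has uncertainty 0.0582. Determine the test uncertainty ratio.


TUR = u_lab / u_ref
= 0.422 / 0.0582
= 7.2509

7.2509


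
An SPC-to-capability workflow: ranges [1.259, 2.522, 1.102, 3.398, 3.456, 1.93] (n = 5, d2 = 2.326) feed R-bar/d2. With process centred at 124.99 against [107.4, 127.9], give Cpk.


R_bar = (1.259 + 2.522 + 1.102 + 3.398 + 3.456 + 1.93) / 6 = 2.2778333
sigma = R_bar / d2 = 2.2778333 / 2.326 = 0.97929205
Cp = (USL - LSL)/(6*sigma) = (127.9 - 107.4)/(6*0.97929205) = 3.4889
Cpu = (127.9 - 124.99)/(3*0.97929205) = 0.9905
Cpl = (124.99 - 107.4)/(3*0.97929205) = 5.9873
Cpk = min(Cpu, Cpl) = 0.9905

0.9905


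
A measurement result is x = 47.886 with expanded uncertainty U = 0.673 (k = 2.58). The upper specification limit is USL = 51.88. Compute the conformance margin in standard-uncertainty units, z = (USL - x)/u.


u = U / k = 0.673 / 2.58 = 0.26085271
margin = |USL - x| = |51.88 - 47.886| = 3.994
z = margin / u = 3.994 / 0.26085271
z = 15.3113

15.3113


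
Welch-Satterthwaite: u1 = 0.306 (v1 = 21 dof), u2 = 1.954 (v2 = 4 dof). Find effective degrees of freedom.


uc = sqrt(u1^2 + u2^2) = sqrt(0.306^2 + 1.954^2) = 1.977815
v_eff = uc^4 / (u1^4/v1 + u2^4/v2)
= 1.977815^4 / (0.306^4/21 + 1.954^4/4)
= 15.301805 / 3.64492
v_eff = 4.1981

4.1981


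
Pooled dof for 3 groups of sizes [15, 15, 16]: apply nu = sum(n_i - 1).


nu = sum_i (n_i - 1)
nu = ((15 - 1) + (15 - 1) + (16 - 1))
nu = 14 + 14 + 15
nu = 43

43


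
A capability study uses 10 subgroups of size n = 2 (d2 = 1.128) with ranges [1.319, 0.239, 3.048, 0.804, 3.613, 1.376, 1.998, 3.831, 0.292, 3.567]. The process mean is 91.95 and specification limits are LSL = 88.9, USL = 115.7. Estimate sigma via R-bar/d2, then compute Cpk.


R_bar = (1.319 + 0.239 + 3.048 + 0.804 + 3.613 + 1.376 + 1.998 + 3.831 + 0.292 + 3.567) / 10 = 2.0087
sigma = R_bar / d2 = 2.0087 / 1.128 = 1.7807624
Cp = (USL - LSL)/(6*sigma) = (115.7 - 88.9)/(6*1.7807624) = 2.5083
Cpu = (115.7 - 91.95)/(3*1.7807624) = 4.4457
Cpl = (91.95 - 88.9)/(3*1.7807624) = 0.5709
Cpk = min(Cpu, Cpl) = 0.5709

0.5709


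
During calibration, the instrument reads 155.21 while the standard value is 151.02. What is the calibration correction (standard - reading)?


Correction = standard - reading
= 151.02 - 155.21
= -4.1900

-4.1900


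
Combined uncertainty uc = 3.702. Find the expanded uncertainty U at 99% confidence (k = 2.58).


U = k * uc
U = 2.58 * 3.702
U = 9.5512

9.5512


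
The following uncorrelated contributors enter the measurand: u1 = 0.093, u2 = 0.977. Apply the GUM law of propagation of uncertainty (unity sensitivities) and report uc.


uc = sqrt(0.093^2 + 0.977^2)
uc = sqrt(0.963178)
uc = 0.9814

0.9814


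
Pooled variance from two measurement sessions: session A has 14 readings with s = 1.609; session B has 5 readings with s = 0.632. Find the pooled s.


s_p = sqrt(((n1-1)*s1^2 + (n2-1)*s2^2) / (n1+n2-2))
numerator = (14-1)*1.609^2 + (5-1)*0.632^2 = 33.655453 + 1.597696 = 35.253149
denominator = 14 + 5 - 2 = 17
s_p^2 = 35.253149 / 17 = 2.0737146
s_p = sqrt(2.0737146) = 1.4400

1.4400


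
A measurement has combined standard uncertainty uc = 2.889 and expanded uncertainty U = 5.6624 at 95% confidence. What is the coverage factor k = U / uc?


k = U / uc
k = 5.6624 / 2.889
k = 1.96

1.96


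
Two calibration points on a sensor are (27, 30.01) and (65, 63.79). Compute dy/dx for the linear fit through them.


slope = (y2 - y1) / (x2 - x1)
= (63.79 - 30.01) / (65 - 27)
= 33.7800 / 38
= 0.8889

0.8889


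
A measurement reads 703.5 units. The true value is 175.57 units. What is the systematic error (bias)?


Systematic error = measured - true
= 703.5 - 175.57
= 527.9300

527.9300


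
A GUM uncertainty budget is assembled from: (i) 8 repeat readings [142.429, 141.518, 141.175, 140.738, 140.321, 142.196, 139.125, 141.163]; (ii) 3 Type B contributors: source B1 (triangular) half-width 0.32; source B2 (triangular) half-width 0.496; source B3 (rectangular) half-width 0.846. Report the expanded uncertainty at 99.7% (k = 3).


mean = (142.429 + 141.518 + 141.175 + 140.738 + 140.321 + 142.196 + 139.125 + 141.163) / 8 = 141.083125
s = sqrt(sum((x - mean)^2)/(n-1)) = 1.0547855
u_A = s / sqrt(n) = 1.0547855 / sqrt(8) = 0.37292299
u_B1 = 0.32 / sqrt(6) = 0.13063945
u_B2 = 0.496 / sqrt(6) = 0.20249115
u_B3 = 0.846 / sqrt(3) = 0.48843833
uc = sqrt(0.37292299^2 + 0.13063945^2 + 0.20249115^2 + 0.48843833^2) = 0.66008552
U = k * uc = 3 * 0.66008552
U = 1.9803

1.9803


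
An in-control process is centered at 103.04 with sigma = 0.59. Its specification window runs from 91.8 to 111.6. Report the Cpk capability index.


Cpu = (USL - mean) / (3*sigma) = (111.6 - 103.04) / (3*0.59) = 4.8362
Cpl = (mean - LSL) / (3*sigma) = (103.04 - 91.8) / (3*0.59) = 6.3503
Cpk = min(Cpu, Cpl) = 4.8362

4.8362


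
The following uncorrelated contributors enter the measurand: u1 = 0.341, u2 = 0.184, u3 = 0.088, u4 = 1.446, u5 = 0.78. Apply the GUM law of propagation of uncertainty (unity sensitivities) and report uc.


uc = sqrt(0.341^2 + 0.184^2 + 0.088^2 + 1.446^2 + 0.78^2)
uc = sqrt(2.857197)
uc = 1.6903

1.6903


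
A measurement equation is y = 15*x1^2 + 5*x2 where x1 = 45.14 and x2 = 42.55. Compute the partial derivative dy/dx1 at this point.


y = 15*x1^2 + 5*x2
dy/dx1 = 2*15*x1
Evaluate at x1 = 45.14: c1 = 30 * 45.14
c1 = 1354.2000

1354.2000


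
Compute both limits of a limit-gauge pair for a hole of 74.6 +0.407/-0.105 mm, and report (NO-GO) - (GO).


GO = nominal - lower_tol (smallest hole = maximum material condition)
GO = 74.6 - 0.105 = 74.495
NO-GO = nominal + upper_tol (largest hole = least material condition)
NO-GO = 74.6 + 0.407 = 75.007
spread = NO-GO - GO = 75.007 - 74.495 = 0.5120

0.5120


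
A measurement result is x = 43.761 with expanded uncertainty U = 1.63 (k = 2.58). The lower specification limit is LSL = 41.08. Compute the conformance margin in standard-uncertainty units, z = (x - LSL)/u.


u = U / k = 1.63 / 2.58 = 0.63178295
margin = |LSL - x| = |41.08 - 43.761| = 2.681
z = margin / u = 2.681 / 0.63178295
z = 4.2435

4.2435


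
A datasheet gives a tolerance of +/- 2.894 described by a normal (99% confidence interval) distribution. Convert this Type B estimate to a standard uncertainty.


u_B = half_width / 2.576
u_B = 2.894 / 2.576
u_B = 1.1234

1.1234


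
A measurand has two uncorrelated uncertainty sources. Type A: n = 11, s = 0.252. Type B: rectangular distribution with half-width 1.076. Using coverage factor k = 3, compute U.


u_A = s / sqrt(n) = 0.252 / sqrt(11) = 0.075980859
u_B = half_width / sqrt(3) = 1.076 / sqrt(3) = 0.62122889
uc = sqrt(u_A^2 + u_B^2) = sqrt(0.075980859^2 + 0.62122889^2) = 0.62585815
U = k * uc = 3 * 0.62585815
U = 1.8776

1.8776


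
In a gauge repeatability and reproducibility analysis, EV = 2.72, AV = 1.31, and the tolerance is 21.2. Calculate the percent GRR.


GRR = sqrt(EV^2 + AV^2) = sqrt(2.72^2 + 1.31^2) = 3.019023
%GRR = GRR / tol * 100 = 3.019023 / 21.2 * 100
%GRR = 14.2407

14.2407


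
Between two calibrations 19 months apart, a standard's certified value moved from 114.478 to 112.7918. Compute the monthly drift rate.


rate = (v2 - v1) / months
= (112.7918 - 114.478) / 19
= -1.6862 / 19
= -0.0887

-0.0887


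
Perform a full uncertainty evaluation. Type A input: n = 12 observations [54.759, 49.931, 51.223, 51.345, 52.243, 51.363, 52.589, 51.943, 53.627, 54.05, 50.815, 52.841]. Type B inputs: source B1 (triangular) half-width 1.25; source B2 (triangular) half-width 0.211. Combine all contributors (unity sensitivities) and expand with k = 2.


mean = (54.759 + 49.931 + 51.223 + 51.345 + 52.243 + 51.363 + 52.589 + 51.943 + 53.627 + 54.05 + 50.815 + 52.841) / 12 = 52.22741667
s = sqrt(sum((x - mean)^2)/(n-1)) = 1.4168178
u_A = s / sqrt(n) = 1.4168178 / sqrt(12) = 0.40900007
u_B1 = 1.25 / sqrt(6) = 0.51031036
u_B2 = 0.211 / sqrt(6) = 0.086140389
uc = sqrt(0.40900007^2 + 0.51031036^2 + 0.086140389^2) = 0.65963466
U = k * uc = 2 * 0.65963466
U = 1.3193

1.3193


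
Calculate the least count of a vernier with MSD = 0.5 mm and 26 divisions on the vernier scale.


LC = MSD / n_div
= 0.5 / 26
= 0.0192

0.0192


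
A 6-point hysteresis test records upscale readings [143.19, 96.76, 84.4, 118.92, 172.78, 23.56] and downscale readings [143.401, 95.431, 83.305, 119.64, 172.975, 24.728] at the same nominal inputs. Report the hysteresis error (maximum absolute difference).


|143.19 - 143.401| = 0.2110
|96.76 - 95.431| = 1.3290
|84.4 - 83.305| = 1.0950
|118.92 - 119.64| = 0.7200
|172.78 - 172.975| = 0.1950
|23.56 - 24.728| = 1.1680
hysteresis = max(diffs) = 1.3290

1.3290


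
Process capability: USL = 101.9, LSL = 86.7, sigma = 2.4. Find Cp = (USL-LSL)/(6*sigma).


Cp = (USL - LSL) / (6 * sigma)
= (101.9 - 86.7) / (6 * 2.4)
= 15.2000 / 14.4000
= 1.0556

1.0556


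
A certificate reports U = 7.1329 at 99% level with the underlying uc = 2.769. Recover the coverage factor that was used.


k = U / uc
k = 7.1329 / 2.769
k = 2.576

2.576


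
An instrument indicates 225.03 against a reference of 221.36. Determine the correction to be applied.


Correction = standard - reading
= 221.36 - 225.03
= -3.6700

-3.6700


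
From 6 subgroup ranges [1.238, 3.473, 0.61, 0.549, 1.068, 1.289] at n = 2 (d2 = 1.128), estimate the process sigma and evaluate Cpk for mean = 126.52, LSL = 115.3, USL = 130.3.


R_bar = (1.238 + 3.473 + 0.61 + 0.549 + 1.068 + 1.289) / 6 = 1.3711667
sigma = R_bar / d2 = 1.3711667 / 1.128 = 1.2155733
Cp = (USL - LSL)/(6*sigma) = (130.3 - 115.3)/(6*1.2155733) = 2.0566
Cpu = (130.3 - 126.52)/(3*1.2155733) = 1.0365
Cpl = (126.52 - 115.3)/(3*1.2155733) = 3.0767
Cpk = min(Cpu, Cpl) = 1.0365

1.0365


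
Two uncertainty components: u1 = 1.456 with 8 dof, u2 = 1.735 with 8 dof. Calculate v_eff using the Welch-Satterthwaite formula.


uc = sqrt(u1^2 + u2^2) = sqrt(1.456^2 + 1.735^2) = 2.2649859
v_eff = uc^4 / (u1^4/v1 + u2^4/v2)
= 2.2649859^4 / (1.456^4/8 + 1.735^4/8)
= 26.318553 / 1.6944479
v_eff = 15.5322

15.5322


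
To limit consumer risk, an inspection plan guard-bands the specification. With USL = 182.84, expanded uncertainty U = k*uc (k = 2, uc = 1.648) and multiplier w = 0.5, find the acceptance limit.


U = k * uc = 2 * 1.648 = 3.296
guard band g = w * U = 0.5 * 3.296 = 1.648
AL = USL - g = 182.84 - 1.648
AL = 181.1920

181.1920


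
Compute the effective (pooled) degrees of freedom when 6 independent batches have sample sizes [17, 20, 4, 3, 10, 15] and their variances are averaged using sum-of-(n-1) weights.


nu = sum_i (n_i - 1)
nu = ((17 - 1) + (20 - 1) + (4 - 1) + (3 - 1) + (10 - 1) + (15 - 1))
nu = 16 + 19 + 3 + 2 + 9 + 14
nu = 63

63


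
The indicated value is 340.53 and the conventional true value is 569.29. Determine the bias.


Systematic error = measured - true
= 340.53 - 569.29
= -228.7600

-228.7600


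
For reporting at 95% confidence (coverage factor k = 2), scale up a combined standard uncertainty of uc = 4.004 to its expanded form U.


U = k * uc
U = 2 * 4.004
U = 8.0080

8.0080


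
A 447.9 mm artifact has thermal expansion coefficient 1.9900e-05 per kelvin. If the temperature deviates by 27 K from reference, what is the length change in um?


dL = L * alpha * dT
= 447.9 * 1.9900e-05 * 27
= 0.2406567 mm
dL_um = 0.2406567 * 1000 = 240.6567 um

240.6567


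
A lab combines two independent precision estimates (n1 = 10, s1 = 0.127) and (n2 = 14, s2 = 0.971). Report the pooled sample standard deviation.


s_p = sqrt(((n1-1)*s1^2 + (n2-1)*s2^2) / (n1+n2-2))
numerator = (10-1)*0.127^2 + (14-1)*0.971^2 = 0.145161 + 12.256933 = 12.402094
denominator = 10 + 14 - 2 = 22
s_p^2 = 12.402094 / 22 = 0.56373155
s_p = sqrt(0.56373155) = 0.7508

0.7508


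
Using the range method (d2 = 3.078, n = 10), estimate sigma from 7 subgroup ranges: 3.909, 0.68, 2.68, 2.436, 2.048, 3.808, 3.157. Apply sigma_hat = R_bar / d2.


R_bar = (3.909 + 0.68 + 2.68 + 2.436 + 2.048 + 3.808 + 3.157) / 7
R_bar = 18.718 / 7 = 2.674
sigma_hat = R_bar / d2 = 2.674 / 3.078 = 0.8687

0.8687


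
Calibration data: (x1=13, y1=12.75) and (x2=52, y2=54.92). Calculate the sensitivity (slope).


slope = (y2 - y1) / (x2 - x1)
= (54.92 - 12.75) / (52 - 13)
= 42.1700 / 39
= 1.0813

1.0813


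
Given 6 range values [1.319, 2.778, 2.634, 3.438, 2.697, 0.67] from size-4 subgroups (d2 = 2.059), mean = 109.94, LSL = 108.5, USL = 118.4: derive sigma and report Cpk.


R_bar = (1.319 + 2.778 + 2.634 + 3.438 + 2.697 + 0.67) / 6 = 2.256
sigma = R_bar / d2 = 2.256 / 2.059 = 1.0956775
Cp = (USL - LSL)/(6*sigma) = (118.4 - 108.5)/(6*1.0956775) = 1.5059
Cpu = (118.4 - 109.94)/(3*1.0956775) = 2.5738
Cpl = (109.94 - 108.5)/(3*1.0956775) = 0.4381
Cpk = min(Cpu, Cpl) = 0.4381

0.4381


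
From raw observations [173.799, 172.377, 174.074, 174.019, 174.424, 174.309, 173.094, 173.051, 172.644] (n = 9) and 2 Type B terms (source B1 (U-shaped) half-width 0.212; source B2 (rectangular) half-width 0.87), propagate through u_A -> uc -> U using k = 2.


mean = (173.799 + 172.377 + 174.074 + 174.019 + 174.424 + 174.309 + 173.094 + 173.051 + 172.644) / 9 = 173.5323333
s = sqrt(sum((x - mean)^2)/(n-1)) = 0.75393866
u_A = s / sqrt(n) = 0.75393866 / sqrt(9) = 0.25131289
u_B1 = 0.212 / sqrt(2) = 0.14990664
u_B2 = 0.87 / sqrt(3) = 0.50229473
uc = sqrt(0.25131289^2 + 0.14990664^2 + 0.50229473^2) = 0.58131761
U = k * uc = 2 * 0.58131761
U = 1.1626

1.1626


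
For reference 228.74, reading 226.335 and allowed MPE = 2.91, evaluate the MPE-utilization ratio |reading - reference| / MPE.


e = indication - reference = 226.335 - 228.74 = -2.4050
|e| = 2.4050
ratio = |e| / MPE = 2.4050 / 2.91
ratio = 0.8265

0.8265


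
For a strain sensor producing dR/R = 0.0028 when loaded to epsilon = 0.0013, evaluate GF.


GF = (dR/R) / epsilon
= 0.0028 / 0.0013
= 2.1538

2.1538


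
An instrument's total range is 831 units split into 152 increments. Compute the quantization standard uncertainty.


resolution = range / divisions
resolution = 831 / 152 = 5.4671053
u_res = resolution / (2*sqrt(3))
u_res = 5.4671053 / 3.4641016
u_res = 1.5782

1.5782


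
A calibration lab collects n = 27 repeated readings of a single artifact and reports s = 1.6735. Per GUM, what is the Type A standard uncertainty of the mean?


u_A = s / sqrt(n)
u_A = 1.6735 / sqrt(27)
u_A = 1.6735 / 5.1961524
u_A = 0.3221

0.3221


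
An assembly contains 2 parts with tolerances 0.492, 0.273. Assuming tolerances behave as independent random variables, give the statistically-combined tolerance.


RSS = sqrt(0.492^2 + 0.273^2)
= sqrt(0.316593)
= 0.5627

0.5627


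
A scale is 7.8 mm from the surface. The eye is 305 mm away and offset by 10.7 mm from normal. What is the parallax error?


error = h * offset / d
= 7.8 * 10.7 / 305
= 0.2736

0.2736


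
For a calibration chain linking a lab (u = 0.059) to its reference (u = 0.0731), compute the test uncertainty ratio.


TUR = u_lab / u_ref
= 0.059 / 0.0731
= 0.8071

0.8071


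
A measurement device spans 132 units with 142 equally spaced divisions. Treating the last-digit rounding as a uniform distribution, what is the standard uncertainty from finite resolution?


resolution = range / divisions
resolution = 132 / 142 = 0.92957746
u_res = resolution / (2*sqrt(3))
u_res = 0.92957746 / 3.4641016
u_res = 0.2683

0.2683


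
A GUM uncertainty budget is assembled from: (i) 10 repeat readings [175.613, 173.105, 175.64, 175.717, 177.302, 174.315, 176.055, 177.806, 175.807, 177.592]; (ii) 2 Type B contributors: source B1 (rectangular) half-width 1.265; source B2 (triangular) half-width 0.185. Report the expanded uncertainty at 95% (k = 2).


mean = (175.613 + 173.105 + 175.64 + 175.717 + 177.302 + 174.315 + 176.055 + 177.806 + 175.807 + 177.592) / 10 = 175.8952
s = sqrt(sum((x - mean)^2)/(n-1)) = 1.453022
u_A = s / sqrt(n) = 1.453022 / sqrt(10) = 0.4594859
u_B1 = 1.265 / sqrt(3) = 0.73034809
u_B2 = 0.185 / sqrt(6) = 0.075525934
uc = sqrt(0.4594859^2 + 0.73034809^2 + 0.075525934^2) = 0.86616384
U = k * uc = 2 * 0.86616384
U = 1.7323

1.7323


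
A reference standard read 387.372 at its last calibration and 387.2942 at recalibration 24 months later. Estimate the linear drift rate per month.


rate = (v2 - v1) / months
= (387.2942 - 387.372) / 24
= -0.0778 / 24
= -0.0032

-0.0032


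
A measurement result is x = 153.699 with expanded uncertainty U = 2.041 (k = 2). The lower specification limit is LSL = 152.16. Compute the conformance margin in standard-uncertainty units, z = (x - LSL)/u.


u = U / k = 2.041 / 2 = 1.0205
margin = |LSL - x| = |152.16 - 153.699| = 1.539
z = margin / u = 1.539 / 1.0205
z = 1.5081

1.5081


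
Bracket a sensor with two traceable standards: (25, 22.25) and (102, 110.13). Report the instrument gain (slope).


slope = (y2 - y1) / (x2 - x1)
= (110.13 - 22.25) / (102 - 25)
= 87.8800 / 77
= 1.1413

1.1413


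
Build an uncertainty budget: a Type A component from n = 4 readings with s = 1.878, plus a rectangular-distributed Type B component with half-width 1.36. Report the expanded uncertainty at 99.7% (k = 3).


u_A = s / sqrt(n) = 1.878 / sqrt(4) = 0.939
u_B = half_width / sqrt(3) = 1.36 / sqrt(3) = 0.78519637
uc = sqrt(u_A^2 + u_B^2) = sqrt(0.939^2 + 0.78519637^2) = 1.224032
U = k * uc = 3 * 1.224032
U = 3.6721

3.6721


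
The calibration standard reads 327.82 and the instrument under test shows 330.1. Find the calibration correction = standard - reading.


Correction = standard - reading
= 327.82 - 330.1
= -2.2800

-2.2800


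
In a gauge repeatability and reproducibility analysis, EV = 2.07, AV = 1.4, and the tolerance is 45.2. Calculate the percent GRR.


GRR = sqrt(EV^2 + AV^2) = sqrt(2.07^2 + 1.4^2) = 2.4989798
%GRR = GRR / tol * 100 = 2.4989798 / 45.2 * 100
%GRR = 5.5287

5.5287


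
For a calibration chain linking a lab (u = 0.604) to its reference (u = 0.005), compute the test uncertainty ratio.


TUR = u_lab / u_ref
= 0.604 / 0.005
= 120.8000

120.8000


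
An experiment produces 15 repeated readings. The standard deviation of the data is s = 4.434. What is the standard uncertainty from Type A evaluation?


u_A = s / sqrt(n)
u_A = 4.434 / sqrt(15)
u_A = 4.434 / 3.8729833
u_A = 1.1449

1.1449


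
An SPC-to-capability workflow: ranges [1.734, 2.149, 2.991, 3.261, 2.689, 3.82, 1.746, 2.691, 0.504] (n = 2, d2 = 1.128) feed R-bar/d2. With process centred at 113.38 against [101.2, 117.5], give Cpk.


R_bar = (1.734 + 2.149 + 2.991 + 3.261 + 2.689 + 3.82 + 1.746 + 2.691 + 0.504) / 9 = 2.3983333
sigma = R_bar / d2 = 2.3983333 / 1.128 = 2.126182
Cp = (USL - LSL)/(6*sigma) = (117.5 - 101.2)/(6*2.126182) = 1.2777
Cpu = (117.5 - 113.38)/(3*2.126182) = 0.6459
Cpl = (113.38 - 101.2)/(3*2.126182) = 1.9095
Cpk = min(Cpu, Cpl) = 0.6459

0.6459


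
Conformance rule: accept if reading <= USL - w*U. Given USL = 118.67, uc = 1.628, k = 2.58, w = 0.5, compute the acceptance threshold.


U = k * uc = 2.58 * 1.628 = 4.20024
guard band g = w * U = 0.5 * 4.20024 = 2.10012
AL = USL - g = 118.67 - 2.10012
AL = 116.5699

116.5699


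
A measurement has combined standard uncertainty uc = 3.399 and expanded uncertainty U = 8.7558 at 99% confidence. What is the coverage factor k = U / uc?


k = U / uc
k = 8.7558 / 3.399
k = 2.576

2.576


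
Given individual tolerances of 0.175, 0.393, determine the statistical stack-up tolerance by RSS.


RSS = sqrt(0.175^2 + 0.393^2)
= sqrt(0.185074)
= 0.4302

0.4302


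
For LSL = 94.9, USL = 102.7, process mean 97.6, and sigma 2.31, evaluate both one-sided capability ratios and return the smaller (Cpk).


Cpu = (USL - mean) / (3*sigma) = (102.7 - 97.6) / (3*2.31) = 0.7359
Cpl = (mean - LSL) / (3*sigma) = (97.6 - 94.9) / (3*2.31) = 0.3896
Cpk = min(Cpu, Cpl) = 0.3896

0.3896


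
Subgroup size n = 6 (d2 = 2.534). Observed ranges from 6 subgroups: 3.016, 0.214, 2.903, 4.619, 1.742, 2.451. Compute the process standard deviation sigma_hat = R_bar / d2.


R_bar = (3.016 + 0.214 + 2.903 + 4.619 + 1.742 + 2.451) / 6
R_bar = 14.945 / 6 = 2.4908333
sigma_hat = R_bar / d2 = 2.4908333 / 2.534 = 0.9830

0.9830


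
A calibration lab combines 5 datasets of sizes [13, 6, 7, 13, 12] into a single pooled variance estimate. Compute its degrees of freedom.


nu = sum_i (n_i - 1)
nu = ((13 - 1) + (6 - 1) + (7 - 1) + (13 - 1) + (12 - 1))
nu = 12 + 5 + 6 + 12 + 11
nu = 46

46


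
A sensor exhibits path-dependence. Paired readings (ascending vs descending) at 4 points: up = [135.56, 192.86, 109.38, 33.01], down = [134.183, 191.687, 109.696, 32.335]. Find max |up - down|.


|135.56 - 134.183| = 1.3770
|192.86 - 191.687| = 1.1730
|109.38 - 109.696| = 0.3160
|33.01 - 32.335| = 0.6750
hysteresis = max(diffs) = 1.3770

1.3770


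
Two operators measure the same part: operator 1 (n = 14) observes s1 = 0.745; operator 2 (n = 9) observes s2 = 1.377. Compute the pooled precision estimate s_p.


s_p = sqrt(((n1-1)*s1^2 + (n2-1)*s2^2) / (n1+n2-2))
numerator = (14-1)*0.745^2 + (9-1)*1.377^2 = 7.215325 + 15.169032 = 22.384357
denominator = 14 + 9 - 2 = 21
s_p^2 = 22.384357 / 21 = 1.0659218
s_p = sqrt(1.0659218) = 1.0324

1.0324


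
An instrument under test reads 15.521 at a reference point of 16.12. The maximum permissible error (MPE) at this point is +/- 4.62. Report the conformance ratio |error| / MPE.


e = indication - reference = 15.521 - 16.12 = -0.5990
|e| = 0.5990
ratio = |e| / MPE = 0.5990 / 4.62
ratio = 0.1297

0.1297


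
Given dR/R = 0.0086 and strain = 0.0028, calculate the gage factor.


GF = (dR/R) / epsilon
= 0.0086 / 0.0028
= 3.0714

3.0714


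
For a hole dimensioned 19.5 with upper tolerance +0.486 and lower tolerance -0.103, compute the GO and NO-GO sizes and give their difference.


GO = nominal - lower_tol (smallest hole = maximum material condition)
GO = 19.5 - 0.103 = 19.397
NO-GO = nominal + upper_tol (largest hole = least material condition)
NO-GO = 19.5 + 0.486 = 19.986
spread = NO-GO - GO = 19.986 - 19.397 = 0.5890

0.5890


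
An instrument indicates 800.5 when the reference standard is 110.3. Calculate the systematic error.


Systematic error = measured - true
= 800.5 - 110.3
= 690.2000

690.2000


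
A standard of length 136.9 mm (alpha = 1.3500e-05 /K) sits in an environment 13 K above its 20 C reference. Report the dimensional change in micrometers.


dL = L * alpha * dT
= 136.9 * 1.3500e-05 * 13
= 0.0240260 mm
dL_um = 0.0240260 * 1000 = 24.0260 um

24.0260


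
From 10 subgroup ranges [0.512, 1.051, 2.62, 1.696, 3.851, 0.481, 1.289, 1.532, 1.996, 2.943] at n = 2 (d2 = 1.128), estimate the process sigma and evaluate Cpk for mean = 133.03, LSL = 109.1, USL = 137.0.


R_bar = (0.512 + 1.051 + 2.62 + 1.696 + 3.851 + 0.481 + 1.289 + 1.532 + 1.996 + 2.943) / 10 = 1.7971
sigma = R_bar / d2 = 1.7971 / 1.128 = 1.5931738
Cp = (USL - LSL)/(6*sigma) = (137.0 - 109.1)/(6*1.5931738) = 2.9187
Cpu = (137.0 - 133.03)/(3*1.5931738) = 0.8306
Cpl = (133.03 - 109.1)/(3*1.5931738) = 5.0068
Cpk = min(Cpu, Cpl) = 0.8306

0.8306


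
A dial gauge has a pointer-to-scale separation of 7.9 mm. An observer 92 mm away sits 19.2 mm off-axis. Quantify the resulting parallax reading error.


error = h * offset / d
= 7.9 * 19.2 / 92
= 1.6487

1.6487


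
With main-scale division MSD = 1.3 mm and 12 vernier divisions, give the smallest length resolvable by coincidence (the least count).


LC = MSD / n_div
= 1.3 / 12
= 0.1083

0.1083


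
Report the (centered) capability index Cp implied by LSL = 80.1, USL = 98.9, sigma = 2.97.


Cp = (USL - LSL) / (6 * sigma)
= (98.9 - 80.1) / (6 * 2.97)
= 18.8000 / 17.8200
= 1.0550

1.0550


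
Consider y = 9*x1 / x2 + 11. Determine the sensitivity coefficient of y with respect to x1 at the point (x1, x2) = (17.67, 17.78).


y = 9*x1 / x2 + 11
dy/dx1 = 9/x2
Evaluate at x2 = 17.78: c1 = 9 / 17.78
c1 = 0.5062

0.5062


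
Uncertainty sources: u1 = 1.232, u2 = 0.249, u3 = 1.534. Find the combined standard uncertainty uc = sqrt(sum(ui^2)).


uc = sqrt(1.232^2 + 0.249^2 + 1.534^2)
uc = sqrt(3.932981)
uc = 1.9832

1.9832


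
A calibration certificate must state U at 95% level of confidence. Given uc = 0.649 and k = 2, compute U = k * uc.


U = k * uc
U = 2 * 0.649
U = 1.2980

1.2980


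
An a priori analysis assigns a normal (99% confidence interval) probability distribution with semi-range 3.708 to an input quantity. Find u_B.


u_B = half_width / 2.576
u_B = 3.708 / 2.576
u_B = 1.4394

1.4394


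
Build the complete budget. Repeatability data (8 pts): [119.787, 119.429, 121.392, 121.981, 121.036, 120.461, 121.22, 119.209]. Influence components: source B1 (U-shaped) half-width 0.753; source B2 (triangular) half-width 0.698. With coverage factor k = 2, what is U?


mean = (119.787 + 119.429 + 121.392 + 121.981 + 121.036 + 120.461 + 121.22 + 119.209) / 8 = 120.564375
s = sqrt(sum((x - mean)^2)/(n-1)) = 1.0060659
u_A = s / sqrt(n) = 1.0060659 / sqrt(8) = 0.35569801
u_B1 = 0.753 / sqrt(2) = 0.53245141
u_B2 = 0.698 / sqrt(6) = 0.28495731
uc = sqrt(0.35569801^2 + 0.53245141^2 + 0.28495731^2) = 0.70087534
U = k * uc = 2 * 0.70087534
U = 1.4018

1.4018


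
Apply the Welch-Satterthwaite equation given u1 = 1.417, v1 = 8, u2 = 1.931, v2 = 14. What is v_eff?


uc = sqrt(u1^2 + u2^2) = sqrt(1.417^2 + 1.931^2) = 2.3951305
v_eff = uc^4 / (u1^4/v1 + u2^4/v2)
= 2.3951305^4 / (1.417^4/8 + 1.931^4/14)
= 32.909155 / 1.4970708
v_eff = 21.9824

21.9824


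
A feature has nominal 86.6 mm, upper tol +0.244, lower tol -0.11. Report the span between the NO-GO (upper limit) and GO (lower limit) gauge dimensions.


GO = nominal - lower_tol (smallest hole = maximum material condition)
GO = 86.6 - 0.11 = 86.49
NO-GO = nominal + upper_tol (largest hole = least material condition)
NO-GO = 86.6 + 0.244 = 86.844
spread = NO-GO - GO = 86.844 - 86.49 = 0.3540

0.3540


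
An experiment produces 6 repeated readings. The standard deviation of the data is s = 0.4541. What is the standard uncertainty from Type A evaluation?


u_A = s / sqrt(n)
u_A = 0.4541 / sqrt(6)
u_A = 0.4541 / 2.4494897
u_A = 0.1854

0.1854


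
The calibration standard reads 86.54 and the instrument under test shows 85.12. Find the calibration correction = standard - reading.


Correction = standard - reading
= 86.54 - 85.12
= 1.4200

1.4200


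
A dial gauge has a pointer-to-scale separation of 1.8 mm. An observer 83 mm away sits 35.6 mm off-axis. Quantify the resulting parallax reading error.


error = h * offset / d
= 1.8 * 35.6 / 83
= 0.7720

0.7720


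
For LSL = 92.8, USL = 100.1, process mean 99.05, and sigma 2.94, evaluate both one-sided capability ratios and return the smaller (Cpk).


Cpu = (USL - mean) / (3*sigma) = (100.1 - 99.05) / (3*2.94) = 0.1190
Cpl = (mean - LSL) / (3*sigma) = (99.05 - 92.8) / (3*2.94) = 0.7086
Cpk = min(Cpu, Cpl) = 0.1190

0.1190


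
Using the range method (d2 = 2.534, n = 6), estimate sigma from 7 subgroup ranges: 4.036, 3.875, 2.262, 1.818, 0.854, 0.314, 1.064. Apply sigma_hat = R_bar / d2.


R_bar = (4.036 + 3.875 + 2.262 + 1.818 + 0.854 + 0.314 + 1.064) / 7
R_bar = 14.223 / 7 = 2.0318571
sigma_hat = R_bar / d2 = 2.0318571 / 2.534 = 0.8018

0.8018


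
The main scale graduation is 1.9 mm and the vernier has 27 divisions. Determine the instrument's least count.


LC = MSD / n_div
= 1.9 / 27
= 0.0704

0.0704


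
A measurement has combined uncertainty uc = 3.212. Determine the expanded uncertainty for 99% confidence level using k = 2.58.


U = k * uc
U = 2.58 * 3.212
U = 8.2870

8.2870


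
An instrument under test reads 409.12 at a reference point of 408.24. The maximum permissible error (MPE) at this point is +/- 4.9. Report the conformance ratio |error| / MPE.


e = indication - reference = 409.12 - 408.24 = 0.8800
|e| = 0.8800
ratio = |e| / MPE = 0.8800 / 4.9
ratio = 0.1796

0.1796


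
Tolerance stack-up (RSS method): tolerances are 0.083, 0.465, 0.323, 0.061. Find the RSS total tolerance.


RSS = sqrt(0.083^2 + 0.465^2 + 0.323^2 + 0.061^2)
= sqrt(0.331164)
= 0.5755

0.5755


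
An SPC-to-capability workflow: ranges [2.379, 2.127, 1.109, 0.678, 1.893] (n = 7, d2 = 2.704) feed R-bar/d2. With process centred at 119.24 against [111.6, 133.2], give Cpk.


R_bar = (2.379 + 2.127 + 1.109 + 0.678 + 1.893) / 5 = 1.6372
sigma = R_bar / d2 = 1.6372 / 2.704 = 0.60547337
Cp = (USL - LSL)/(6*sigma) = (133.2 - 111.6)/(6*0.60547337) = 5.9458
Cpu = (133.2 - 119.24)/(3*0.60547337) = 7.6854
Cpl = (119.24 - 111.6)/(3*0.60547337) = 4.2061
Cpk = min(Cpu, Cpl) = 4.2061

4.2061


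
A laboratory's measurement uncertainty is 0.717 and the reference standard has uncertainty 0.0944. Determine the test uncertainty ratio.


TUR = u_lab / u_ref
= 0.717 / 0.0944
= 7.5953

7.5953


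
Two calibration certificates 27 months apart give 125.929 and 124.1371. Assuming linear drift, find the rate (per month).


rate = (v2 - v1) / months
= (124.1371 - 125.929) / 27
= -1.7919 / 27
= -0.0664

-0.0664


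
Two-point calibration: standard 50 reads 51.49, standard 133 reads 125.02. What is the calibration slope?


slope = (y2 - y1) / (x2 - x1)
= (125.02 - 51.49) / (133 - 50)
= 73.5300 / 83
= 0.8859

0.8859


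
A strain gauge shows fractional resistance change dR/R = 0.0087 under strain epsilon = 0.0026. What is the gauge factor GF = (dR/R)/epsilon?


GF = (dR/R) / epsilon
= 0.0087 / 0.0026
= 3.3462

3.3462


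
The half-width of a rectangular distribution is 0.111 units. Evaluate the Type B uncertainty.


u_B = half_width / sqrt(3)
u_B = 0.111 / 1.7320508
u_B = 0.0641

0.0641


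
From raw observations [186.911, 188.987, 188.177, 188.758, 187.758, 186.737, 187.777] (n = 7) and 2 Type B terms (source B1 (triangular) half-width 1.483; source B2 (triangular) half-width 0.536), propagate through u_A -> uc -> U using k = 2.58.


mean = (186.911 + 188.987 + 188.177 + 188.758 + 187.758 + 186.737 + 187.777) / 7 = 187.8721429
s = sqrt(sum((x - mean)^2)/(n-1)) = 0.85195979
u_A = s / sqrt(n) = 0.85195979 / sqrt(7) = 0.32201053
u_B1 = 1.483 / sqrt(6) = 0.60543221
u_B2 = 0.536 / sqrt(6) = 0.21882108
uc = sqrt(0.32201053^2 + 0.60543221^2 + 0.21882108^2) = 0.71980665
U = k * uc = 2.58 * 0.71980665
U = 1.8571

1.8571


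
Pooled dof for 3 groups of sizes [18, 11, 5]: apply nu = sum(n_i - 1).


nu = sum_i (n_i - 1)
nu = ((18 - 1) + (11 - 1) + (5 - 1))
nu = 17 + 10 + 4
nu = 31

31


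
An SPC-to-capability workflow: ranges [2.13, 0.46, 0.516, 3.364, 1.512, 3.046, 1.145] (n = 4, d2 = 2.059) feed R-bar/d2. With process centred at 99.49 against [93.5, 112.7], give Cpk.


R_bar = (2.13 + 0.46 + 0.516 + 3.364 + 1.512 + 3.046 + 1.145) / 7 = 1.739
sigma = R_bar / d2 = 1.739 / 2.059 = 0.84458475
Cp = (USL - LSL)/(6*sigma) = (112.7 - 93.5)/(6*0.84458475) = 3.7888
Cpu = (112.7 - 99.49)/(3*0.84458475) = 5.2136
Cpl = (99.49 - 93.5)/(3*0.84458475) = 2.3641
Cpk = min(Cpu, Cpl) = 2.3641

2.3641


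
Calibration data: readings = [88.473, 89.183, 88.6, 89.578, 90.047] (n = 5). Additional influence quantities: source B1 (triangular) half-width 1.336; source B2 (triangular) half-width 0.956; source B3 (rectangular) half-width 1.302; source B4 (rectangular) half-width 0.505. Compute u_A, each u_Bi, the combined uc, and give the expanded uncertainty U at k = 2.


mean = (88.473 + 89.183 + 88.6 + 89.578 + 90.047) / 5 = 89.1762
s = sqrt(sum((x - mean)^2)/(n-1)) = 0.66073421
u_A = s / sqrt(n) = 0.66073421 / sqrt(5) = 0.29548932
u_B1 = 1.336 / sqrt(6) = 0.54541972
u_B2 = 0.956 / sqrt(6) = 0.39028537
u_B3 = 1.302 / sqrt(3) = 0.75171005
u_B4 = 0.505 / sqrt(3) = 0.29156189
uc = sqrt(0.29548932^2 + 0.54541972^2 + 0.39028537^2 + 0.75171005^2 + 0.29156189^2) = 1.0895851
U = k * uc = 2 * 1.0895851
U = 2.1792

2.1792


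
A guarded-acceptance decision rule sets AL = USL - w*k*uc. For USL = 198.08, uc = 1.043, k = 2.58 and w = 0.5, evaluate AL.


U = k * uc = 2.58 * 1.043 = 2.69094
guard band g = w * U = 0.5 * 2.69094 = 1.34547
AL = USL - g = 198.08 - 1.34547
AL = 196.7345

196.7345


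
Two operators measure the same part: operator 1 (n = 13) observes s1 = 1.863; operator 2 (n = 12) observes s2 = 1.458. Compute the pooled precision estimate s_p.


s_p = sqrt(((n1-1)*s1^2 + (n2-1)*s2^2) / (n1+n2-2))
numerator = (13-1)*1.863^2 + (12-1)*1.458^2 = 41.649228 + 23.383404 = 65.032632
denominator = 13 + 12 - 2 = 23
s_p^2 = 65.032632 / 23 = 2.8275057
s_p = sqrt(2.8275057) = 1.6815

1.6815


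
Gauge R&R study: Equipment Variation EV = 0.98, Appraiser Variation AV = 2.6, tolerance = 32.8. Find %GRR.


GRR = sqrt(EV^2 + AV^2) = sqrt(0.98^2 + 2.6^2) = 2.7785608
%GRR = GRR / tol * 100 = 2.7785608 / 32.8 * 100
%GRR = 8.4712

8.4712


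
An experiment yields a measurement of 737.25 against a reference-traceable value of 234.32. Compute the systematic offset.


Systematic error = measured - true
= 737.25 - 234.32
= 502.9300

502.9300


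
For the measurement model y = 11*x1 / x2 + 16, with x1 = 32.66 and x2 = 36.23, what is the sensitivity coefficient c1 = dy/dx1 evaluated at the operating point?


y = 11*x1 / x2 + 16
dy/dx1 = 11/x2
Evaluate at x2 = 36.23: c1 = 11 / 36.23
c1 = 0.3036

0.3036


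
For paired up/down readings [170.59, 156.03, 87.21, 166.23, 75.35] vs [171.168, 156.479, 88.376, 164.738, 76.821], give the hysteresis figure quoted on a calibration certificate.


|170.59 - 171.168| = 0.5780
|156.03 - 156.479| = 0.4490
|87.21 - 88.376| = 1.1660
|166.23 - 164.738| = 1.4920
|75.35 - 76.821| = 1.4710
hysteresis = max(diffs) = 1.4920

1.4920


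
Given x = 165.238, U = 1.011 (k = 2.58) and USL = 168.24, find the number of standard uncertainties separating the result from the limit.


u = U / k = 1.011 / 2.58 = 0.39186047
margin = |USL - x| = |168.24 - 165.238| = 3.002
z = margin / u = 3.002 / 0.39186047
z = 7.6609

7.6609


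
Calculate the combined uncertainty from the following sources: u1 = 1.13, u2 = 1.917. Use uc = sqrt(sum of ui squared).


uc = sqrt(1.13^2 + 1.917^2)
uc = sqrt(4.951789)
uc = 2.2253

2.2253


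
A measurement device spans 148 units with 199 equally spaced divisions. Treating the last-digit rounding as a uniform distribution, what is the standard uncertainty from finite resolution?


resolution = range / divisions
resolution = 148 / 199 = 0.74371859
u_res = resolution / (2*sqrt(3))
u_res = 0.74371859 / 3.4641016
u_res = 0.2147

0.2147


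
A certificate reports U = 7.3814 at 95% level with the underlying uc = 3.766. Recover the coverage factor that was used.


k = U / uc
k = 7.3814 / 3.766
k = 1.96

1.96


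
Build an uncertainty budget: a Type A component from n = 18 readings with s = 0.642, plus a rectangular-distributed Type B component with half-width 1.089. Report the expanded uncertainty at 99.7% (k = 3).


u_A = s / sqrt(n) = 0.642 / sqrt(18) = 0.15132085
u_B = half_width / sqrt(3) = 1.089 / sqrt(3) = 0.62873444
uc = sqrt(u_A^2 + u_B^2) = sqrt(0.15132085^2 + 0.62873444^2) = 0.64668771
U = k * uc = 3 * 0.64668771
U = 1.9401

1.9401


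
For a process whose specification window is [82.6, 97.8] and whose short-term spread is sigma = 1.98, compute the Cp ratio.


Cp = (USL - LSL) / (6 * sigma)
= (97.8 - 82.6) / (6 * 1.98)
= 15.2000 / 11.8800
= 1.2795

1.2795


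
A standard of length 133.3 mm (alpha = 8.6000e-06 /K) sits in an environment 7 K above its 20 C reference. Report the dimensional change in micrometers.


dL = L * alpha * dT
= 133.3 * 8.6000e-06 * 7
= 0.0080247 mm
dL_um = 0.0080247 * 1000 = 8.0247 um

8.0247


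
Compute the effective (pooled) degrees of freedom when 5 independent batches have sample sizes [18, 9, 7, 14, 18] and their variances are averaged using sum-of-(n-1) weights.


nu = sum_i (n_i - 1)
nu = ((18 - 1) + (9 - 1) + (7 - 1) + (14 - 1) + (18 - 1))
nu = 17 + 8 + 6 + 13 + 17
nu = 61

61


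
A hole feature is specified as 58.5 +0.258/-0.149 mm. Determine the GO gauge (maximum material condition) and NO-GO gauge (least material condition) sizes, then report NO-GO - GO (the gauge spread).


GO = nominal - lower_tol (smallest hole = maximum material condition)
GO = 58.5 - 0.149 = 58.351
NO-GO = nominal + upper_tol (largest hole = least material condition)
NO-GO = 58.5 + 0.258 = 58.758
spread = NO-GO - GO = 58.758 - 58.351 = 0.4070

0.4070


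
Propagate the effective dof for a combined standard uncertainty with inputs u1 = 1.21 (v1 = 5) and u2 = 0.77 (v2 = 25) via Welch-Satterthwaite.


uc = sqrt(u1^2 + u2^2) = sqrt(1.21^2 + 0.77^2) = 1.4342245
v_eff = uc^4 / (u1^4/v1 + u2^4/v2)
= 1.4342245^4 / (1.21^4/5 + 0.77^4/25)
= 4.2312487 / 0.44277898
v_eff = 9.5561

9.5561


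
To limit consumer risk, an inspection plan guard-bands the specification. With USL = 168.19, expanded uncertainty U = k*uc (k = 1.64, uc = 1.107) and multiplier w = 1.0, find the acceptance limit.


U = k * uc = 1.64 * 1.107 = 1.81548
guard band g = w * U = 1.0 * 1.81548 = 1.81548
AL = USL - g = 168.19 - 1.81548
AL = 166.3745

166.3745
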